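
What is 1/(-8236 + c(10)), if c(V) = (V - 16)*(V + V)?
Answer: -1/8356 ≈ -0.00011967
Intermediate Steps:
c(V) = 2*V*(-16 + V) (c(V) = (-16 + V)*(2*V) = 2*V*(-16 + V))
1/(-8236 + c(10)) = 1/(-8236 + 2*10*(-16 + 10)) = 1/(-8236 + 2*10*(-6)) = 1/(-8236 - 120) = 1/(-8356) = -1/8356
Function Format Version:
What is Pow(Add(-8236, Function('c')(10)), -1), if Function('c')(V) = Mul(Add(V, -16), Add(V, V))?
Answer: Rational(-1, 8356) ≈ -0.00011967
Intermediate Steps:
Function('c')(V) = Mul(2, V, Add(-16, V)) (Function('c')(V) = Mul(Add(-16, V), Mul(2, V)) = Mul(2, V, Add(-16, V)))
Pow(Add(-8236, Function('c')(10)), -1) = Pow(Add(-8236, Mul(2, 10, Add(-16, 10))), -1) = Pow(Add(-8236, Mul(2, 10, -6)), -1) = Pow(Add(-8236, -120), -1) = Pow(-8356, -1) = Rational(-1, 8356)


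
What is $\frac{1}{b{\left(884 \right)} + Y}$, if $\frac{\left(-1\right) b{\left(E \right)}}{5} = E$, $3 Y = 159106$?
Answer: $\frac{3}{145846} \approx 2.057 \cdot 10^{-5}$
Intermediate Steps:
$Y = \frac{159106}{3}$ ($Y = \frac{1}{3} \cdot 159106 = \frac{159106}{3} \approx 53035.0$)
$b{\left(E \right)} = - 5 E$
$\frac{1}{b{\left(884 \right)} + Y} = \frac{1}{\left(-5\right) 884 + \frac{159106}{3}} = \frac{1}{-4420 + \frac{159106}{3}} = \frac{1}{\frac{145846}{3}} = \frac{3}{145846}$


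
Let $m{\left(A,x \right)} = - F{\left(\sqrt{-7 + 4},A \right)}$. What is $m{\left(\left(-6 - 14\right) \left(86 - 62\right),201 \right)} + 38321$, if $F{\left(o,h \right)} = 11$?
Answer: $38310$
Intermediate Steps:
$m{\left(A,x \right)} = -11$ ($m{\left(A,x \right)} = \left(-1\right) 11 = -11$)
$m{\left(\left(-6 - 14\right) \left(86 - 62\right),201 \right)} + 38321 = -11 + 38321 = 38310$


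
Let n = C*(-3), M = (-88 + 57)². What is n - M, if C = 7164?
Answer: -22453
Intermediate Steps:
M = 961 (M = (-31)² = 961)
n = -21492 (n = 7164*(-3) = -21492)
n - M = -21492 - 1*961 = -21492 - 961 = -22453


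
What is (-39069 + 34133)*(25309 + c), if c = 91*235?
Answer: -230481584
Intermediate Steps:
c = 21385
(-39069 + 34133)*(25309 + c) = (-39069 + 34133)*(25309 + 21385) = -4936*46694 = -230481584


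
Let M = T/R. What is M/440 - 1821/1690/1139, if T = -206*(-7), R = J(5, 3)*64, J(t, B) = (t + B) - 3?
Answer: 125966171/13551366400 ≈ 0.0092955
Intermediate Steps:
J(t, B) = -3 + B + t (J(t, B) = (B + t) - 3 = -3 + B + t)
R = 320 (R = (-3 + 3 + 5)*64 = 5*64 = 320)
T = 1442
M = 721/160 (M = 1442/320 = 1442*(1/320) = 721/160 ≈ 4.5062)
M/440 - 1821/1690/1139 = (721/160)/440 - 1821/1690/1139 = (721/160)*(1/440) - 1821*1/1690*(1/1139) = 721/70400 - 1821/1690*1/1139 = 721/70400 - 1821/1924910 = 125966171/13551366400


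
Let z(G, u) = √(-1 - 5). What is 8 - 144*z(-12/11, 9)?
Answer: 8 - 144*I*√6 ≈ 8.0 - 352.73*I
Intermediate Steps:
z(G, u) = I*√6 (z(G, u) = √(-6) = I*√6)
8 - 144*z(-12/11, 9) = 8 - 144*I*√6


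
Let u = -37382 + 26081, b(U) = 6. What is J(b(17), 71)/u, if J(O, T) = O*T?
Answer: -142/3767 ≈ -0.037696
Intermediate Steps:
u = -11301
J(b(17), 71)/u = (6*71)/(-11301) = 426*(-1/11301) = -142/3767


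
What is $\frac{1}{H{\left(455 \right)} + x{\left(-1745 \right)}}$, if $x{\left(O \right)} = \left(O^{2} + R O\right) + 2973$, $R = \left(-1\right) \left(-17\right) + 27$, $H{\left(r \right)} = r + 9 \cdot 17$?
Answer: $\frac{1}{2971826} \approx 3.3649 \cdot 10^{-7}$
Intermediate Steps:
$H{\left(r \right)} = 153 + r$ ($H{\left(r \right)} = r + 153 = 153 + r$)
$R = 44$ ($R = 17 + 27 = 44$)
$x{\left(O \right)} = 2973 + O^{2} + 44 O$ ($x{\left(O \right)} = \left(O^{2} + 44 O\right) + 2973 = 2973 + O^{2} + 44 O$)
$\frac{1}{H{\left(455 \right)} + x{\left(-1745 \right)}} = \frac{1}{\left(153 + 455\right) + \left(2973 + \left(-1745\right)^{2} + 44 \left(-1745\right)\right)} = \frac{1}{608 + \left(2973 + 3045025 - 76780\right)} = \frac{1}{608 + 2971218} = \frac{1}{2971826}$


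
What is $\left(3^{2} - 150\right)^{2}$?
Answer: $19881$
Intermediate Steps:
$\left(3^{2} - 150\right)^{2} = \left(9 - 150\right)^{2} = \left(-141\right)^{2} = 19881$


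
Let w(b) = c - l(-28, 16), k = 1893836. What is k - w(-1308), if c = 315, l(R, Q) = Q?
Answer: 1893537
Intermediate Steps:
w(b) = 299 (w(b) = 315 - 1*16 = 315 - 16 = 299)
k - w(-1308) = 1893836 - 1*299 = 1893836 - 299 = 1893537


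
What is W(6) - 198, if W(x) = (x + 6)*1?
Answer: -186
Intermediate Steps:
W(x) = 6 + x (W(x) = (6 + x)*1 = 6 + x)
W(6) - 198 = (6 + 6) - 198 = 12 - 198 = -186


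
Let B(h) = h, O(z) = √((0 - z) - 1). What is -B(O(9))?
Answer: -I*√10 ≈ -3.1623*I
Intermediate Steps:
O(z) = √(-1 - z) (O(z) = √(-z - 1) = √(-1 - z))
-B(O(9)) = -√(-1 - 1*9) = -√(-1 - 9) = -√(-10) = -I*√10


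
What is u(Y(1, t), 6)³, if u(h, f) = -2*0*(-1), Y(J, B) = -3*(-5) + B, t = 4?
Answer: 0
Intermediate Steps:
Y(J, B) = 15 + B
u(h, f) = 0 (u(h, f) = 0*(-1) = 0)
u(Y(1, t), 6)³ = 0³ = 0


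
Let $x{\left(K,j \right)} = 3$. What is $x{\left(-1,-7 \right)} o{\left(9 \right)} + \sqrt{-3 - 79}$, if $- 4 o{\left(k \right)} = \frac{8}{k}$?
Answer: $- \frac{2}{3} + i \sqrt{82} \approx -0.66667 + 9.0554 i$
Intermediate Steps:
$o{\left(k \right)} = - \frac{2}{k}$ ($o{\left(k \right)} = - \frac{8 \frac{1}{k}}{4} = - \frac{2}{k}$)
$x{\left(-1,-7 \right)} o{\left(9 \right)} + \sqrt{-3 - 79} = 3 \left(- \frac{2}{9}\right) + \sqrt{-3 - 79} = 3 \left(\left(-2\right) \frac{1}{9}\right) + \sqrt{-82} = 3 \left(- \frac{2}{9}\right) + i \sqrt{82} = - \frac{2}{3} + i \sqrt{82}$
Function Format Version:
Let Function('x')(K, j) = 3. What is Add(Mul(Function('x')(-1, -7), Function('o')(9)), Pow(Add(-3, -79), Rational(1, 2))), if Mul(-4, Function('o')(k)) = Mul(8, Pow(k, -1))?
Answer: Add(Rational(-2, 3), Mul(I, Pow(82, Rational(1, 2)))) ≈ Add(-0.66667, Mul(9.0554, I))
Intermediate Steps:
Function('o')(k) = Mul(-2, Pow(k, -1)) (Function('o')(k) = Mul(Rational(-1, 4), Mul(8, Pow(k, -1))) = Mul(-2, Pow(k, -1)))
Add(Mul(Function('x')(-1, -7), Function('o')(9)), Pow(Add(-3, -79), Rational(1, 2))) = Add(Mul(3, Mul(-2, Pow(9, -1))), Pow(Add(-3, -79), Rational(1, 2))) = Add(Mul(3, Mul(-2, Rational(1, 9))), Pow(-82, Rational(1, 2))) = Add(Mul(3, Rational(-2, 9)), Mul(I, Pow(82, Rational(1, 2)))) = Add(Rational(-2, 3), Mul(I, Pow(82, Rational(1, 2))))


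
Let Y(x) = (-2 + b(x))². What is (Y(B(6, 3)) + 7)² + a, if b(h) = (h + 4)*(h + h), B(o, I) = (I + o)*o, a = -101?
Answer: 1537631998447700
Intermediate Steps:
B(o, I) = o*(I + o)
b(h) = 2*h*(4 + h) (b(h) = (4 + h)*(2*h) = 2*h*(4 + h))
Y(x) = (-2 + 2*x*(4 + x))²
(Y(B(6, 3)) + 7)² + a = (4*(-1 + (6*(3 + 6))*(4 + 6*(3 + 6)))² + 7)² - 101 = (4*(-1 + (6*9)*(4 + 6*9))² + 7)² - 101 = (4*(-1 + 54*(4 + 54))² + 7)² - 101 = (4*(-1 + 54*58)² + 7)² - 101 = (4*(-1 + 3132)² + 7)² - 101 = (4*3131² + 7)² - 101 = (4*9803161 + 7)² - 101 = (39212644 + 7)² - 101 = 39212651² - 101 = 1537631998447801 - 101 = 1537631998447700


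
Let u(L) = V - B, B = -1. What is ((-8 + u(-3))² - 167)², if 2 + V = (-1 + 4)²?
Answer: 27889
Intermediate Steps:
V = 7 (V = -2 + (-1 + 4)² = -2 + 3² = -2 + 9 = 7)
u(L) = 8 (u(L) = 7 - 1*(-1) = 7 + 1 = 8)
((-8 + u(-3))² - 167)² = ((-8 + 8)² - 167)² = (0² - 167)² = (0 - 167)² = (-167)² = 27889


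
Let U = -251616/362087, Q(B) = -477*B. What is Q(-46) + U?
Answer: 7944661338/362087 ≈ 21941.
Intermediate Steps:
U = -251616/362087 (U = -251616*1/362087 = -251616/362087 ≈ -0.69490)
Q(-46) + U = -477*(-46) - 251616/362087 = 21942 - 251616/362087 = 7944661338/362087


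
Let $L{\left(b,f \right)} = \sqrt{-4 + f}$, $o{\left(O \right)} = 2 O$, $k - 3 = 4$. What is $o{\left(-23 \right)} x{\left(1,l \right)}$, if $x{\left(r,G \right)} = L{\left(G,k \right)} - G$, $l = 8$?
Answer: $368 - 46 \sqrt{3} \approx 288.33$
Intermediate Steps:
$k = 7$ ($k = 3 + 4 = 7$)
$x{\left(r,G \right)} = \sqrt{3} - G$ ($x{\left(r,G \right)} = \sqrt{-4 + 7} - G = \sqrt{3} - G$)
$o{\left(-23 \right)} x{\left(1,l \right)} = 2 \left(-23\right) \left(\sqrt{3} - 8\right) = - 46 \left(\sqrt{3} - 8\right) = - 46 \left(-8 + \sqrt{3}\right) = 368 - 46 \sqrt{3}$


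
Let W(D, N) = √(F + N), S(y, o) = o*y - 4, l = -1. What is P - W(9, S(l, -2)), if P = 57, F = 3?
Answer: 56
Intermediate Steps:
S(y, o) = -4 + o*y
W(D, N) = √(3 + N)
P - W(9, S(l, -2)) = 57 - √(3 + (-4 - 2*(-1))) = 57 - √(3 + (-4 + 2)) = 57 - √(3 - 2) = 57 - √1 = 57 - 1*1 = 57 - 1 = 56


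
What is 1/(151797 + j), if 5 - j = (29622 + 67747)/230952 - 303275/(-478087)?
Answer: 110415148824/16761123828959945 ≈ 6.5876e-6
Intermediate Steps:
j = 435482923217/110415148824 (j = 5 - ((29622 + 67747)/230952 - 303275/(-478087)) = 5 - (97369*(1/230952) - 303275*(-1/478087)) = 5 - (97369/230952 + 303275/478087) = 5 - 1*116592820903/110415148824 = 5 - 116592820903/110415148824 = 435482923217/110415148824 ≈ 3.9440)
1/(151797 + j) = 1/(151797 + 435482923217/110415148824) = 1/(16761123828959945/110415148824) = 110415148824/16761123828959945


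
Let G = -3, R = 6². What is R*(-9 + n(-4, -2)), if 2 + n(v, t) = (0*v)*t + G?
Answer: -504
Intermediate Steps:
R = 36
n(v, t) = -5 (n(v, t) = -2 + ((0*v)*t - 3) = -2 + (0*t - 3) = -2 + (0 - 3) = -2 - 3 = -5)
R*(-9 + n(-4, -2)) = 36*(-9 - 5) = 36*(-14) = -504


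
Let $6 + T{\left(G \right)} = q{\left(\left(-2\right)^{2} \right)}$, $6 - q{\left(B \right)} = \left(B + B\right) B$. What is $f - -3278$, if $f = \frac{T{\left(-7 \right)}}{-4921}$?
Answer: $\frac{16131070}{4921} \approx 3278.0$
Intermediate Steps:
$q{\left(B \right)} = 6 - 2 B^{2}$ ($q{\left(B \right)} = 6 - \left(B + B\right) B = 6 - 2 B B = 6 - 2 B^{2}$)
$T{\left(G \right)} = -32$ ($T{\left(G \right)} = -6 + \left(6 - 2 \left(\left(-2\right)^{2}\right)^{2}\right) = -6 + \left(6 - 2 \cdot 4^{2}\right) = -6 + \left(6 - 32\right) = -6 - 26 = -32$)
$f = \frac{32}{4921}$ ($f = - \frac{32}{-4921} = \left(-32\right) \left(- \frac{1}{4921}\right) = \frac{32}{4921} \approx 0.0065027$)
$f - -3278 = \frac{32}{4921} - -3278 = \frac{32}{4921} + 3278 = \frac{16131070}{4921}$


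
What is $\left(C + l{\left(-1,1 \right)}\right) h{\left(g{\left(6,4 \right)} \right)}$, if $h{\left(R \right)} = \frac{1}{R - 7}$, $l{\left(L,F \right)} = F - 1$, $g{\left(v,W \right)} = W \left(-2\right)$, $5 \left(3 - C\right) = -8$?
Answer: $- \frac{23}{75} \approx -0.30667$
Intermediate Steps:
$C = \frac{23}{5}$ ($C = 3 - - \frac{8}{5} = 3 + \frac{8}{5} = \frac{23}{5} \approx 4.6$)
$g{\left(v,W \right)} = - 2 W$
$l{\left(L,F \right)} = -1 + F$
$h{\left(R \right)} = \frac{1}{-7 + R}$
$\left(C + l{\left(-1,1 \right)}\right) h{\left(g{\left(6,4 \right)} \right)} = \frac{\frac{23}{5} + \left(-1 + 1\right)}{-7 - 8} = \frac{\frac{23}{5} + 0}{-7 - 8} = \frac{23}{5 \left(-15\right)} = \frac{23}{5} \left(- \frac{1}{15}\right) = - \frac{23}{75}$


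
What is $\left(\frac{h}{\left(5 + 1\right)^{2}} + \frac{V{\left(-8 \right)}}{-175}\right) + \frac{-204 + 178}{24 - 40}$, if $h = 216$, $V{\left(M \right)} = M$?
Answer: $\frac{10739}{1400} \approx 7.6707$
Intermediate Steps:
$\left(\frac{h}{\left(5 + 1\right)^{2}} + \frac{V{\left(-8 \right)}}{-175}\right) + \frac{-204 + 178}{24 - 40} = \left(\frac{216}{\left(5 + 1\right)^{2}} - \frac{8}{-175}\right) + \frac{-204 + 178}{24 - 40} = \left(\frac{216}{6^{2}} - - \frac{8}{175}\right) - \frac{26}{-16} = \left(\frac{216}{36} + \frac{8}{175}\right) - - \frac{13}{8} = \left(216 \cdot \frac{1}{36} + \frac{8}{175}\right) + \frac{13}{8} = \left(6 + \frac{8}{175}\right) + \frac{13}{8} = \frac{1058}{175} + \frac{13}{8} = \frac{10739}{1400}$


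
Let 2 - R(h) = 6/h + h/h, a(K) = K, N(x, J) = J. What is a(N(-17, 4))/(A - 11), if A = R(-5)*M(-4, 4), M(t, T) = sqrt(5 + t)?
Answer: -5/11 ≈ -0.45455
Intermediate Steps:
R(h) = 1 - 6/h (R(h) = 2 - (6/h + h/h) = 2 - (6/h + 1) = 2 - (1 + 6/h) = 2 + (-1 - 6/h) = 1 - 6/h)
A = 11/5 (A = ((-6 - 5)/(-5))*sqrt(5 - 4) = (-1/5*(-11))*sqrt(1) = (11/5)*1 = 11/5 ≈ 2.2000)
a(N(-17, 4))/(A - 11) = 4/(11/5 - 11) = 4/(-44/5) = 4*(-5/44) = -5/11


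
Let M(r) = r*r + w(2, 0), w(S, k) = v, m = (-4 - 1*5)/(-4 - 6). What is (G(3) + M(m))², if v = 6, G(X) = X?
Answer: 962361/10000 ≈ 96.236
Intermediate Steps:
m = 9/10 (m = (-4 - 5)/(-10) = -9*(-⅒) = 9/10 ≈ 0.90000)
w(S, k) = 6
M(r) = 6 + r² (M(r) = r*r + 6 = r² + 6 = 6 + r²)
(G(3) + M(m))² = (3 + (6 + (9/10)²))² = (3 + (6 + 81/100))² = (3 + 681/100)² = (981/100)² = 962361/10000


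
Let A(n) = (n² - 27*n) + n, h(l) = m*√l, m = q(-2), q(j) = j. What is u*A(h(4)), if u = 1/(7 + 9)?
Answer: 15/2 ≈ 7.5000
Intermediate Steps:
m = -2
h(l) = -2*√l
A(n) = n² - 26*n
u = 1/16 ≈ 0.062500
u*A(h(4)) = ((-2*√4)*(-26 - 2*√4))/16 = ((-2*2)*(-26 - 2*2))/16 = (-4*(-26 - 4))/16 = (-4*(-30))/16 = (1/16)*120 = 15/2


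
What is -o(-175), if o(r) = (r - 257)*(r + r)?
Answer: -151200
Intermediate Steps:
o(r) = 2*r*(-257 + r) (o(r) = (-257 + r)*(2*r) = 2*r*(-257 + r))
-o(-175) = -2*(-175)*(-257 - 175) = -2*(-175)*(-432) = -1*151200 = -151200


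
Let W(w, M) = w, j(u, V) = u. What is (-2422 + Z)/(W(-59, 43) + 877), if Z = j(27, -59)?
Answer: -2395/818 ≈ -2.9279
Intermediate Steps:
Z = 27
(-2422 + Z)/(W(-59, 43) + 877) = (-2422 + 27)/(-59 + 877) = -2395/818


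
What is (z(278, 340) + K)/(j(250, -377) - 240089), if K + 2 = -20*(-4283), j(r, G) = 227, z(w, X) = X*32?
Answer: -48269/119931 ≈ -0.40247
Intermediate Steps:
z(w, X) = 32*X
K = 85658 (K = -2 - 20*(-4283) = -2 + 85660 = 85658)
(z(278, 340) + K)/(j(250, -377) - 240089) = (32*340 + 85658)/(227 - 240089) = (10880 + 85658)/(-239862) = 96538*(-1/239862) = -48269/119931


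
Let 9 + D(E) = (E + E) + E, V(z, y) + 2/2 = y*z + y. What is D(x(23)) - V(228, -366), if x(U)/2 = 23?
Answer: 83944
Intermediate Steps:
V(z, y) = -1 + y + y*z (V(z, y) = -1 + (y*z + y) = -1 + (y + y*z) = -1 + y + y*z)
x(U) = 46 (x(U) = 2*23 = 46)
D(E) = -9 + 3*E (D(E) = -9 + ((E + E) + E) = -9 + (2*E + E) = -9 + 3*E)
D(x(23)) - V(228, -366) = (-9 + 3*46) - (-1 - 366 - 366*228) = (-9 + 138) - (-1 - 366 - 83448) = 129 - 1*(-83815) = 129 + 83815 = 83944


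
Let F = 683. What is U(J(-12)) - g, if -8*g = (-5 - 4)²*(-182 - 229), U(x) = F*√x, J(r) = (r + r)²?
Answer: 97845/8 ≈ 12231.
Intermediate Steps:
J(r) = 4*r² (J(r) = (2*r)² = 4*r²)
U(x) = 683*√x
g = 33291/8 (g = -(-5 - 4)²*(-182 - 229)/8 = -(-9)²*(-411)/8 = -81*(-411)/8 = -⅛*(-33291) = 33291/8 ≈ 4161.4)
U(J(-12)) - g = 683*√(4*(-12)²) - 1*33291/8 = 683*√(4*144) - 33291/8 = 683*√576 - 33291/8 = 683*24 - 33291/8 = 16392 - 33291/8 = 97845/8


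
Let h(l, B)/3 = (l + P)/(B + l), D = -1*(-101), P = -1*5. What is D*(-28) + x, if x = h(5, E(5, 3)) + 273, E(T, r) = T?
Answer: -2555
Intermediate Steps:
P = -5
D = 101
h(l, B) = 3*(-5 + l)/(B + l) (h(l, B) = 3*((l - 5)/(B + l)) = 3*((-5 + l)/(B + l)) = 3*(-5 + l)/(B + l))
x = 273 (x = 3*(-5 + 5)/(5 + 5) + 273 = 3*0/10 + 273 = 3*(⅒)*0 + 273 = 0 + 273 = 273)
D*(-28) + x = 101*(-28) + 273 = -2828 + 273 = -2555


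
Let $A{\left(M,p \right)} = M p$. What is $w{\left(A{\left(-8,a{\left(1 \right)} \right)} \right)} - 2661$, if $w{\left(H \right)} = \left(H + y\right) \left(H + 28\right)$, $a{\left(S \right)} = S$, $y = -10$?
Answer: $-3021$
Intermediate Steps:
$w{\left(H \right)} = \left(-10 + H\right) \left(28 + H\right)$ ($w{\left(H \right)} = \left(H - 10\right) \left(H + 28\right) = \left(-10 + H\right) \left(28 + H\right)$)
$w{\left(A{\left(-8,a{\left(1 \right)} \right)} \right)} - 2661 = \left(-280 + \left(\left(-8\right) 1\right)^{2} + 18 \left(\left(-8\right) 1\right)\right) - 2661 = \left(-280 + \left(-8\right)^{2} + 18 \left(-8\right)\right) - 2661 = \left(-280 + 64 - 144\right) - 2661 = -360 - 2661 = -3021$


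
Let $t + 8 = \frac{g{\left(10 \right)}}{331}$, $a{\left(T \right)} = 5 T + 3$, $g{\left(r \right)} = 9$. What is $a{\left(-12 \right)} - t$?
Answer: $- \frac{16228}{331} \approx -49.027$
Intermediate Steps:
$a{\left(T \right)} = 3 + 5 T$
$t = - \frac{2639}{331}$ ($t = -8 + \frac{9}{331} = - \frac{2639}{331} \approx -7.9728$)
$a{\left(-12 \right)} - t = \left(3 + 5 \left(-12\right)\right) - - \frac{2639}{331} = \left(3 - 60\right) + \frac{2639}{331} = -57 + \frac{2639}{331} = - \frac{16228}{331}$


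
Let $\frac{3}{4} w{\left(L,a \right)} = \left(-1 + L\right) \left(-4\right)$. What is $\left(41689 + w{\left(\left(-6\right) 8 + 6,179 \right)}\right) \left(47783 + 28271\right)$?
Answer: $\frac{9564170770}{3} \approx 3.1881 \cdot 10^{9}$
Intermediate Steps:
$w{\left(L,a \right)} = \frac{16}{3} - \frac{16 L}{3}$ ($w{\left(L,a \right)} = \frac{4 \left(-1 + L\right) \left(-4\right)}{3} = \frac{4 \left(4 - 4 L\right)}{3} = \frac{16}{3} - \frac{16 L}{3}$)
$\left(41689 + w{\left(\left(-6\right) 8 + 6,179 \right)}\right) \left(47783 + 28271\right) = \left(41689 - \left(- \frac{16}{3} + \frac{16 \left(\left(-6\right) 8 + 6\right)}{3}\right)\right) \left(47783 + 28271\right) = \left(41689 - \left(- \frac{16}{3} + \frac{16 \left(-48 + 6\right)}{3}\right)\right) 76054 = \left(41689 + \left(\frac{16}{3} - -224\right)\right) 76054 = \left(41689 + \left(\frac{16}{3} + 224\right)\right) 76054 = \left(41689 + \frac{688}{3}\right) 76054 = \frac{125755}{3} \cdot 76054 = \frac{9564170770}{3}$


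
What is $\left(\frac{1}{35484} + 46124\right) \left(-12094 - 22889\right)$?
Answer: $- \frac{19085139102237}{11828} \approx -1.6136 \cdot 10^{9}$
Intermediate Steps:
$\left(\frac{1}{35484} + 46124\right) \left(-12094 - 22889\right) = \left(\frac{1}{35484} + 46124\right) \left(-34983\right) = \frac{1636664017}{35484} \left(-34983\right) = - \frac{19085139102237}{11828}$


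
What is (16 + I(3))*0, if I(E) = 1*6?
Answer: 0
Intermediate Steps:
I(E) = 6
(16 + I(3))*0 = (16 + 6)*0 = 22*0 = 0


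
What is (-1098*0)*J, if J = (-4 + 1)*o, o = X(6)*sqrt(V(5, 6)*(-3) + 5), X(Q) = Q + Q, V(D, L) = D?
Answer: 0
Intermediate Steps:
X(Q) = 2*Q
o = 12*I*sqrt(10) (o = (2*6)*sqrt(5*(-3) + 5) = 12*sqrt(-15 + 5) = 12*sqrt(-10) = 12*(I*sqrt(10)) = 12*I*sqrt(10) ≈ 37.947*I)
J = -36*I*sqrt(10) (J = (-4 + 1)*(12*I*sqrt(10)) = -36*I*sqrt(10) ≈ -113.84*I)
(-1098*0)*J = (-1098*0)*(-36*I*sqrt(10)) = 0*(-36*I*sqrt(10)) = 0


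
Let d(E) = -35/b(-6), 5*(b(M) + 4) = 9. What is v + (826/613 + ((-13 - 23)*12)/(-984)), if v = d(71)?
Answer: 4892175/276463 ≈ 17.696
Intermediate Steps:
b(M) = -11/5 (b(M) = -4 + (1/5)*9 = -4 + 9/5 = -11/5)
d(E) = 175/11 (d(E) = -35/(-11/5) = -35*(-5/11) = 175/11)
v = 175/11 ≈ 15.909
v + (826/613 + ((-13 - 23)*12)/(-984)) = 175/11 + (826/613 + ((-13 - 23)*12)/(-984)) = 175/11 + (826*(1/613) - 36*12*(-1/984)) = 175/11 + (826/613 - 432*(-1/984)) = 175/11 + (826/613 + 18/41) = 175/11 + 44900/25133 = 4892175/276463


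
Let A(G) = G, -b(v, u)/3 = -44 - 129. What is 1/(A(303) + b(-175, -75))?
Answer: 1/822 ≈ 0.0012165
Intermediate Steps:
b(v, u) = 519 (b(v, u) = -3*(-44 - 129) = -3*(-173) = 519)
1/(A(303) + b(-175, -75)) = 1/(303 + 519) = 1/822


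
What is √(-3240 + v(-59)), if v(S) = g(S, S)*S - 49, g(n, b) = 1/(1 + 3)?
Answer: I*√13215/2 ≈ 57.478*I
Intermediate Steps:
g(n, b) = ¼ (g(n, b) = 1/4 = ¼)
v(S) = -49 + S/4 (v(S) = S/4 - 49 = -49 + S/4)
√(-3240 + v(-59)) = √(-3240 + (-49 + (¼)*(-59))) = √(-3240 + (-49 - 59/4)) = √(-3240 - 255/4) = √(-13215/4) = I*√13215/2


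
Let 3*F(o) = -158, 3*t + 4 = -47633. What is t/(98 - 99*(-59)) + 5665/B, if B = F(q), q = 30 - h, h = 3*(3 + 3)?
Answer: -103442187/938362 ≈ -110.24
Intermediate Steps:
t = -15879 (t = -4/3 + (⅓)*(-47633) = -4/3 - 47633/3 = -15879)
h = 18 (h = 3*6 = 18)
q = 12 (q = 30 - 1*18 = 30 - 18 = 12)
F(o) = -158/3 (F(o) = (⅓)*(-158) = -158/3)
B = -158/3 ≈ -52.667
t/(98 - 99*(-59)) + 5665/B = -15879/(98 - 99*(-59)) + 5665/(-158/3) = -15879/(98 + 5841) + 5665*(-3/158) = -15879/5939 - 16995/158 = -103442187/938362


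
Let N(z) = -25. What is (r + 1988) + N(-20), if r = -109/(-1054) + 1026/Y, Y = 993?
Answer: 685236209/348874 ≈ 1964.1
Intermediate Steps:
r = 396547/348874 (r = -109/(-1054) + 1026/993 = -109*(-1/1054) + 1026*(1/993) = 109/1054 + 342/331 = 396547/348874 ≈ 1.1366)
(r + 1988) + N(-20) = (396547/348874 + 1988) - 25 = 693958059/348874 - 25 = 685236209/348874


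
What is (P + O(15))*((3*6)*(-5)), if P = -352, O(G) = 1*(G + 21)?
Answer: 28440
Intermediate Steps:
O(G) = 21 + G (O(G) = 1*(21 + G) = 21 + G)
(P + O(15))*((3*6)*(-5)) = (-352 + (21 + 15))*((3*6)*(-5)) = (-352 + 36)*(18*(-5)) = -316*(-90) = 28440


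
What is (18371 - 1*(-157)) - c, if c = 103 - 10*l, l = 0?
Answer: 18425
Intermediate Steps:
c = 103 (c = 103 - 10*0 = 103 + 0 = 103)
(18371 - 1*(-157)) - c = (18371 - 1*(-157)) - 1*103 = (18371 + 157) - 103 = 18528 - 103 = 18425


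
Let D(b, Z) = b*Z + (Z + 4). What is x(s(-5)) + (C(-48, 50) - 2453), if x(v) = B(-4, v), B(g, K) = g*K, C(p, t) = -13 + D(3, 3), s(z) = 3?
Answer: -2462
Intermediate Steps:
D(b, Z) = 4 + Z + Z*b (D(b, Z) = Z*b + (4 + Z) = 4 + Z + Z*b)
C(p, t) = 3 (C(p, t) = -13 + (4 + 3 + 3*3) = -13 + (4 + 3 + 9) = -13 + 16 = 3)
B(g, K) = K*g
x(v) = -4*v (x(v) = v*(-4) = -4*v)
x(s(-5)) + (C(-48, 50) - 2453) = -4*3 + (3 - 2453) = -12 - 2450 = -2462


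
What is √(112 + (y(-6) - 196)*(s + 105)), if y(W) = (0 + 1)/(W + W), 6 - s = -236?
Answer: I*√2445441/6 ≈ 260.63*I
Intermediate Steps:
s = 242 (s = 6 - 1*(-236) = 6 + 236 = 242)
y(W) = 1/(2*W)
√(112 + (y(-6) - 196)*(s + 105)) = √(112 + ((½)/(-6) - 196)*(242 + 105)) = √(112 + ((½)*(-⅙) - 196)*347) = √(112 + (-1/12 - 196)*347) = √(112 - 2353/12*347) = √(112 - 816491/12) = √(-815147/12) = I*√2445441/6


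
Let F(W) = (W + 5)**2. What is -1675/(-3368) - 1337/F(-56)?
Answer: -146341/8760168 ≈ -0.016705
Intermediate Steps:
F(W) = (5 + W)**2
-1675/(-3368) - 1337/F(-56) = -1675/(-3368) - 1337/(5 - 56)**2 = -1675*(-1/3368) - 1337/((-51)**2) = 1675/3368 - 1337/2601 = -146341/8760168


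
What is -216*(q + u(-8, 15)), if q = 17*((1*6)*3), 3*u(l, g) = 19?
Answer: -67464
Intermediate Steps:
u(l, g) = 19/3 (u(l, g) = (1/3)*19 = 19/3)
q = 306 (q = 17*(6*3) = 17*18 = 306)
-216*(q + u(-8, 15)) = -216*(306 + 19/3) = -216*937/3 = -67464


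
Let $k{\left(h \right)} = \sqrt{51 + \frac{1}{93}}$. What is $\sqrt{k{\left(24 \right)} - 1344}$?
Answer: $\frac{\sqrt{-11624256 + 186 \sqrt{110298}}}{93} \approx 36.563 i$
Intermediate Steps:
$k{\left(h \right)} = \frac{2 \sqrt{110298}}{93}$ ($k{\left(h \right)} = \sqrt{51 + \frac{1}{93}} = \sqrt{\frac{4744}{93}} = \frac{2 \sqrt{110298}}{93}$)
$\sqrt{k{\left(24 \right)} - 1344} = \sqrt{\frac{2 \sqrt{110298}}{93} - 1344} = \sqrt{-1344 + \frac{2 \sqrt{110298}}{93}}$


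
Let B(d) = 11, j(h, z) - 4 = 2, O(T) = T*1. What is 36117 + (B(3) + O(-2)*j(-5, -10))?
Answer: 36116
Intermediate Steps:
O(T) = T
j(h, z) = 6 (j(h, z) = 4 + 2 = 6)
36117 + (B(3) + O(-2)*j(-5, -10)) = 36117 + (11 - 2*6) = 36117 + (11 - 12) = 36117 - 1 = 36116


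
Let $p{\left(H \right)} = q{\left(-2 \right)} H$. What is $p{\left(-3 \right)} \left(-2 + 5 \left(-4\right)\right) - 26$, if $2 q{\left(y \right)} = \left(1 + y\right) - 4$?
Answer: $-191$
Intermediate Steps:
$q{\left(y \right)} = - \frac{3}{2} + \frac{y}{2}$ ($q{\left(y \right)} = \frac{\left(1 + y\right) - 4}{2} = \frac{-3 + y}{2} = - \frac{3}{2} + \frac{y}{2}$)
$p{\left(H \right)} = - \frac{5 H}{2}$ ($p{\left(H \right)} = \left(- \frac{3}{2} + \frac{1}{2} \left(-2\right)\right) H = \left(- \frac{3}{2} - 1\right) H = - \frac{5 H}{2}$)
$p{\left(-3 \right)} \left(-2 + 5 \left(-4\right)\right) - 26 = \left(- \frac{5}{2}\right) \left(-3\right) \left(-2 + 5 \left(-4\right)\right) - 26 = \frac{15 \left(-2 - 20\right)}{2} - 26 = \frac{15}{2} \left(-22\right) - 26 = -165 - 26 = -191$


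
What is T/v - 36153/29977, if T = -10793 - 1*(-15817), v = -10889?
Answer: -544274465/326419553 ≈ -1.6674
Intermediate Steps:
T = 5024 (T = -10793 + 15817 = 5024)
T/v - 36153/29977 = 5024/(-10889) - 36153/29977 = 5024*(-1/10889) - 36153*1/29977 = -5024/10889 - 36153/29977 = -544274465/326419553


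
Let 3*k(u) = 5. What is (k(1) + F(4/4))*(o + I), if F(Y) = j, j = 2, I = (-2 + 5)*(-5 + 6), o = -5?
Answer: -22/3 ≈ -7.3333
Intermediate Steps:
k(u) = 5/3 (k(u) = (⅓)*5 = 5/3)
I = 3 (I = 3*1 = 3)
F(Y) = 2
(k(1) + F(4/4))*(o + I) = (5/3 + 2)*(-5 + 3) = (11/3)*(-2) = -22/3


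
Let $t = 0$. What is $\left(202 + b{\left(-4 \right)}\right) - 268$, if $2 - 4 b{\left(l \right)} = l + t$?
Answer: $- \frac{129}{2} \approx -64.5$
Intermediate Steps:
$b{\left(l \right)} = \frac{1}{2} - \frac{l}{4}$ ($b{\left(l \right)} = \frac{1}{2} - \frac{l + 0}{4} = \frac{1}{2} - \frac{l}{4}$)
$\left(202 + b{\left(-4 \right)}\right) - 268 = \left(202 + \left(\frac{1}{2} - -1\right)\right) - 268 = \left(202 + \left(\frac{1}{2} + 1\right)\right) - 268 = \left(202 + \frac{3}{2}\right) - 268 = \frac{407}{2} - 268 = - \frac{129}{2}$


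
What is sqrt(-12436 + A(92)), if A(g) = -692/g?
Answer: I*sqrt(6582623)/23 ≈ 111.55*I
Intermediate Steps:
sqrt(-12436 + A(92)) = sqrt(-12436 - 692/92) = sqrt(-12436 - 692*1/92) = sqrt(-12436 - 173/23) = sqrt(-286201/23) = I*sqrt(6582623)/23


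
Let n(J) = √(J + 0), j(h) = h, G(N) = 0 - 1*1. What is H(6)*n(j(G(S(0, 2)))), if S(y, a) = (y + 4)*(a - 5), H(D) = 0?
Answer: 0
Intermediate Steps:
S(y, a) = (-5 + a)*(4 + y) (S(y, a) = (4 + y)*(-5 + a) = (-5 + a)*(4 + y))
G(N) = -1 (G(N) = 0 - 1 = -1)
n(J) = √J
H(6)*n(j(G(S(0, 2)))) = 0*√(-1) = 0*I = 0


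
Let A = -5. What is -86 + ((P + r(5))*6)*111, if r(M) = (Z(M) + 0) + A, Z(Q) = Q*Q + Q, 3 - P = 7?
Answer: 13900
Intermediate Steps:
P = -4 (P = 3 - 1*7 = 3 - 7 = -4)
Z(Q) = Q + Q² (Z(Q) = Q² + Q = Q + Q²)
r(M) = -5 + M*(1 + M) (r(M) = (M*(1 + M) + 0) - 5 = M*(1 + M) - 5 = -5 + M*(1 + M))
-86 + ((P + r(5))*6)*111 = -86 + ((-4 + (-5 + 5*(1 + 5)))*6)*111 = -86 + ((-4 + (-5 + 5*6))*6)*111 = -86 + ((-4 + (-5 + 30))*6)*111 = -86 + ((-4 + 25)*6)*111 = -86 + (21*6)*111 = -86 + 126*111 = -86 + 13986 = 13900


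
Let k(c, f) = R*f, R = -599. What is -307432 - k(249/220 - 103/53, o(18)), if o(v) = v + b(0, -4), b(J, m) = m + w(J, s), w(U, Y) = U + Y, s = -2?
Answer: -300244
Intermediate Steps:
b(J, m) = -2 + J + m (b(J, m) = m + (J - 2) = m + (-2 + J) = -2 + J + m)
o(v) = -6 + v (o(v) = v + (-2 + 0 - 4) = v - 6 = -6 + v)
k(c, f) = -599*f
-307432 - k(249/220 - 103/53, o(18)) = -307432 - (-599)*(-6 + 18) = -307432 - (-599)*12 = -307432 - 1*(-7188) = -307432 + 7188 = -300244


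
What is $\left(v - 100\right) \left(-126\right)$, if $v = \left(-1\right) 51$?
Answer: $19026$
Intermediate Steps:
$v = -51$
$\left(v - 100\right) \left(-126\right) = \left(-51 - 100\right) \left(-126\right) = \left(-151\right) \left(-126\right) = 19026$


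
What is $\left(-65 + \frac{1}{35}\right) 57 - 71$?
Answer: $- \frac{132103}{35} \approx -3774.4$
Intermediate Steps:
$\left(-65 + \frac{1}{35}\right) 57 - 71 = \left(- \frac{2274}{35}\right) 57 - 71 = - \frac{129618}{35} - 71 = - \frac{132103}{35}$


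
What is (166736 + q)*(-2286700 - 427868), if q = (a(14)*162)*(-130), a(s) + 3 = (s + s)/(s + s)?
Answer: -566953814208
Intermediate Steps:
a(s) = -2 (a(s) = -3 + (s + s)/(s + s) = -3 + (2*s)/((2*s)) = -3 + (2*s)*(1/(2*s)) = -3 + 1 = -2)
q = 42120 (q = -2*162*(-130) = -324*(-130) = 42120)
(166736 + q)*(-2286700 - 427868) = (166736 + 42120)*(-2286700 - 427868) = 208856*(-2714568) = -566953814208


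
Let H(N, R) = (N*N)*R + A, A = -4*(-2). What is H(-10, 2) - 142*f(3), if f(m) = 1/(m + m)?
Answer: 553/3 ≈ 184.33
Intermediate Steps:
A = 8
H(N, R) = 8 + R*N² (H(N, R) = (N*N)*R + 8 = N²*R + 8 = R*N² + 8 = 8 + R*N²)
f(m) = 1/(2*m)
H(-10, 2) - 142*f(3) = (8 + 2*(-10)²) - 71/3 = (8 + 2*100) - 71/3 = (8 + 200) - 142*⅙ = 208 - 71/3 = 553/3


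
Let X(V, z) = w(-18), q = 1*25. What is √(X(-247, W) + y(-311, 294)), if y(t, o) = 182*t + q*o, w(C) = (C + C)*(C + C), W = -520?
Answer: 2*I*√11989 ≈ 218.99*I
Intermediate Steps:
q = 25
w(C) = 4*C² (w(C) = (2*C)*(2*C) = 4*C²)
X(V, z) = 1296 (X(V, z) = 4*(-18)² = 4*324 = 1296)
y(t, o) = 25*o + 182*t (y(t, o) = 182*t + 25*o = 25*o + 182*t)
√(X(-247, W) + y(-311, 294)) = √(1296 + (25*294 + 182*(-311))) = √(1296 + (7350 - 56602)) = √(1296 - 49252) = √(-47956) = 2*I*√11989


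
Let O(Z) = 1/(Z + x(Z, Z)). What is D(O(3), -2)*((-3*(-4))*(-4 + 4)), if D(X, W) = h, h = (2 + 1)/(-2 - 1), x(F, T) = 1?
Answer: 0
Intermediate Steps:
O(Z) = 1/(1 + Z) (O(Z) = 1/(Z + 1) = 1/(1 + Z))
h = -1 (h = 3/(-3) = 3*(-⅓) = -1)
D(X, W) = -1
D(O(3), -2)*((-3*(-4))*(-4 + 4)) = -(-3*(-4))*(-4 + 4) = -12*0 = -1*0 = 0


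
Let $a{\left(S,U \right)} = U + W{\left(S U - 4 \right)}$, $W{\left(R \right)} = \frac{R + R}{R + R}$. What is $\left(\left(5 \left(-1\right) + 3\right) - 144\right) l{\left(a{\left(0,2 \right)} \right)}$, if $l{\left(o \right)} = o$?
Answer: $-438$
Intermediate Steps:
$W{\left(R \right)} = 1$ ($W{\left(R \right)} = \frac{2 R}{2 R} = 2 R \frac{1}{2 R} = 1$)
$a{\left(S,U \right)} = 1 + U$ ($a{\left(S,U \right)} = U + 1 = 1 + U$)
$\left(\left(5 \left(-1\right) + 3\right) - 144\right) l{\left(a{\left(0,2 \right)} \right)} = \left(\left(5 \left(-1\right) + 3\right) - 144\right) \left(1 + 2\right) = \left(\left(-5 + 3\right) - 144\right) 3 = \left(-2 - 144\right) 3 = \left(-146\right) 3 = -438$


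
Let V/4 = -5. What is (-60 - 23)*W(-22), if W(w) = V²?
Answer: -33200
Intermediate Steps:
V = -20 (V = 4*(-5) = -20)
W(w) = 400 (W(w) = (-20)² = 400)
(-60 - 23)*W(-22) = (-60 - 23)*400 = -83*400 = -33200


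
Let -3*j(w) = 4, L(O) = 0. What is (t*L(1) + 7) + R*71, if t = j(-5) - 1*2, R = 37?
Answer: 2634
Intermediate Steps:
j(w) = -4/3 (j(w) = -⅓*4 = -4/3)
t = -10/3 (t = -4/3 - 1*2 = -4/3 - 2 = -10/3 ≈ -3.3333)
(t*L(1) + 7) + R*71 = (-10/3*0 + 7) + 37*71 = (0 + 7) + 2627 = 7 + 2627 = 2634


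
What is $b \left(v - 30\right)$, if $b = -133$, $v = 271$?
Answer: $-32053$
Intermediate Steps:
$b \left(v - 30\right) = - 133 \left(271 - 30\right) = \left(-133\right) 241 = -32053$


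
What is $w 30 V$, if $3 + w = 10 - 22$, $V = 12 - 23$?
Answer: $4950$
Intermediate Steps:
$V = -11$
$w = -15$ ($w = -3 + \left(10 - 22\right) = -3 - 12 = -15$)
$w 30 V = \left(-15\right) 30 \left(-11\right) = \left(-450\right) \left(-11\right) = 4950$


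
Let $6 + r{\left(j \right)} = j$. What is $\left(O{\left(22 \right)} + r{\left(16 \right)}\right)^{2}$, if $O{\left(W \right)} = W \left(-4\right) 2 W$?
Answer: $14915044$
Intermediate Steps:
$r{\left(j \right)} = -6 + j$
$O{\left(W \right)} = - 8 W^{2}$ ($O{\left(W \right)} = - 4 W 2 W = - 8 W W = - 8 W^{2}$)
$\left(O{\left(22 \right)} + r{\left(16 \right)}\right)^{2} = \left(- 8 \cdot 22^{2} + \left(-6 + 16\right)\right)^{2} = \left(\left(-8\right) 484 + 10\right)^{2} = \left(-3872 + 10\right)^{2} = \left(-3862\right)^{2} = 14915044$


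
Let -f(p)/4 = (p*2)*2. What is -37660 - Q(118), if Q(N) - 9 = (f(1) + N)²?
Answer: -48073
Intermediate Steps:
f(p) = -16*p (f(p) = -4*p*2*2 = -4*2*p*2 = -16*p)
Q(N) = 9 + (-16 + N)² (Q(N) = 9 + (-16*1 + N)² = 9 + (-16 + N)²)
-37660 - Q(118) = -37660 - (9 + (-16 + 118)²) = -37660 - (9 + 102²) = -37660 - (9 + 10404) = -37660 - 1*10413 = -37660 - 10413 = -48073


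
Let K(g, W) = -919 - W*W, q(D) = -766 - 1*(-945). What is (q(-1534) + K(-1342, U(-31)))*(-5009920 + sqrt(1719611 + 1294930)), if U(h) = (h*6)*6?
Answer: 6243342264320 - 3738588*sqrt(334949) ≈ 6.2412e+12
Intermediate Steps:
q(D) = 179 (q(D) = -766 + 945 = 179)
U(h) = 36*h (U(h) = (6*h)*6 = 36*h)
K(g, W) = -919 - W**2
(q(-1534) + K(-1342, U(-31)))*(-5009920 + sqrt(1719611 + 1294930)) = (179 + (-919 - (36*(-31))**2))*(-5009920 + sqrt(1719611 + 1294930)) = (179 + (-919 - 1*(-1116)**2))*(-5009920 + sqrt(3014541)) = (179 + (-919 - 1*1245456))*(-5009920 + 3*sqrt(334949)) = (179 + (-919 - 1245456))*(-5009920 + 3*sqrt(334949)) = (179 - 1246375)*(-5009920 + 3*sqrt(334949)) = -1246196*(-5009920 + 3*sqrt(334949)) = 6243342264320 - 3738588*sqrt(334949)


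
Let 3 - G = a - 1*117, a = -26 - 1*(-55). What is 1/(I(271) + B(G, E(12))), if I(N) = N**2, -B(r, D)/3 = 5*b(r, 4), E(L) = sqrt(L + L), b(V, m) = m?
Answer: 1/73381 ≈ 1.3628e-5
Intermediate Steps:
a = 29 (a = -26 + 55 = 29)
G = 91 (G = 3 - (29 - 1*117) = 3 - (29 - 117) = 3 - 1*(-88) = 3 + 88 = 91)
E(L) = sqrt(2)*sqrt(L) (E(L) = sqrt(2*L) = sqrt(2)*sqrt(L))
B(r, D) = -60 (B(r, D) = -15*4 = -3*20 = -60)
1/(I(271) + B(G, E(12))) = 1/(271**2 - 60) = 1/(73441 - 60) = 1/73381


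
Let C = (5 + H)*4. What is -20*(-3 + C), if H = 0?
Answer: -340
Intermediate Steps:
C = 20 (C = (5 + 0)*4 = 5*4 = 20)
-20*(-3 + C) = -20*(-3 + 20) = -20*17 = -340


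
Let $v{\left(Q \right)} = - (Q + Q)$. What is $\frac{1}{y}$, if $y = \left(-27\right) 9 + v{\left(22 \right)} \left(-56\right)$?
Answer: $\frac{1}{2221} \approx 0.00045025$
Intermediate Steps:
$v{\left(Q \right)} = - 2 Q$
$y = 2221$ ($y = \left(-27\right) 9 + \left(-2\right) 22 \left(-56\right) = -243 - -2464 = -243 + 2464 = 2221$)
$\frac{1}{y} = \frac{1}{2221}$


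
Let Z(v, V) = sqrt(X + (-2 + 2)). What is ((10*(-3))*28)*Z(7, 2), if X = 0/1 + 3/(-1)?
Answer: -840*I*sqrt(3) ≈ -1454.9*I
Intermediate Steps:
X = -3 (X = 0*1 + 3*(-1) = 0 - 3 = -3)
Z(v, V) = I*sqrt(3) (Z(v, V) = sqrt(-3 + (-2 + 2)) = sqrt(-3 + 0) = sqrt(-3) = I*sqrt(3))
((10*(-3))*28)*Z(7, 2) = ((10*(-3))*28)*(I*sqrt(3)) = (-30*28)*(I*sqrt(3)) = -840*I*sqrt(3)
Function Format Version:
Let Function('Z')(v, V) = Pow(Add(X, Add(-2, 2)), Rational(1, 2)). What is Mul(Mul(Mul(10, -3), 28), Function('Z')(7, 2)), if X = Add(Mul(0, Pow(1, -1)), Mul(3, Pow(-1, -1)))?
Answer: Mul(-840, I, Pow(3, Rational(1, 2))) ≈ Mul(-1454.9, I)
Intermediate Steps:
X = -3 (X = Add(Mul(0, 1), Mul(3, -1)) = Add(0, -3) = -3)
Function('Z')(v, V) = Mul(I, Pow(3, Rational(1, 2))) (Function('Z')(v, V) = Pow(Add(-3, Add(-2, 2)), Rational(1, 2)) = Pow(Add(-3, 0), Rational(1, 2)) = Pow(-3, Rational(1, 2)) = Mul(I, Pow(3, Rational(1, 2))))
Mul(Mul(Mul(10, -3), 28), Function('Z')(7, 2)) = Mul(Mul(Mul(10, -3), 28), Mul(I, Pow(3, Rational(1, 2)))) = Mul(Mul(-30, 28), Mul(I, Pow(3, Rational(1, 2)))) = Mul(-840, Mul(I, Pow(3, Rational(1, 2)))) = Mul(-840, I, Pow(3, Rational(1, 2)))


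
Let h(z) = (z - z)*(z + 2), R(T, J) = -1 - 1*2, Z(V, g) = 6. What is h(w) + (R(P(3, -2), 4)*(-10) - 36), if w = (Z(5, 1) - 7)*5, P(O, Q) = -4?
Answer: -6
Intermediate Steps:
R(T, J) = -3 (R(T, J) = -1 - 2 = -3)
w = -5 (w = (6 - 7)*5 = -1*5 = -5)
h(z) = 0 (h(z) = 0*(2 + z) = 0)
h(w) + (R(P(3, -2), 4)*(-10) - 36) = 0 + (-3*(-10) - 36) = 0 + (30 - 36) = 0 - 6 = -6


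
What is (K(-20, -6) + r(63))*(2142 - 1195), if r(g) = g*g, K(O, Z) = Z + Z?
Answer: 3747279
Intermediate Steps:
K(O, Z) = 2*Z
r(g) = g²
(K(-20, -6) + r(63))*(2142 - 1195) = (2*(-6) + 63²)*(2142 - 1195) = (-12 + 3969)*947 = 3957*947 = 3747279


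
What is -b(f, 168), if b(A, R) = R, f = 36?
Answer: -168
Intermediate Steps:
-b(f, 168) = -1*168 = -168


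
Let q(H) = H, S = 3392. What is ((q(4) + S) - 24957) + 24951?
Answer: 3390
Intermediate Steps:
((q(4) + S) - 24957) + 24951 = ((4 + 3392) - 24957) + 24951 = (3396 - 24957) + 24951 = -21561 + 24951 = 3390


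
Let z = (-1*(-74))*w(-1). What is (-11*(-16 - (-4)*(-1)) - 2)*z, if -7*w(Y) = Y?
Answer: 16132/7 ≈ 2304.6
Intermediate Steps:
w(Y) = -Y/7
z = 74/7 (z = (-1*(-74))*(-1/7*(-1)) = 74*(1/7) = 74/7 ≈ 10.571)
(-11*(-16 - (-4)*(-1)) - 2)*z = (-11*(-16 - (-4)*(-1)) - 2)*(74/7) = (-11*(-16 - 1*4) - 2)*(74/7) = (-11*(-16 - 4) - 2)*(74/7) = (-11*(-20) - 2)*(74/7) = (220 - 2)*(74/7) = 218*(74/7) = 16132/7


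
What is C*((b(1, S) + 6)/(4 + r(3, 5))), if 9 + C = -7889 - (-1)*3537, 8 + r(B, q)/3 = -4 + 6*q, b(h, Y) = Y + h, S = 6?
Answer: -56693/58 ≈ -977.47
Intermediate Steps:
r(B, q) = -36 + 18*q (r(B, q) = -24 + 3*(-4 + 6*q) = -24 + (-12 + 18*q) = -36 + 18*q)
C = -4361 (C = -9 + (-7889 - (-1)*3537) = -9 + (-7889 - 1*(-3537)) = -9 + (-7889 + 3537) = -9 - 4352 = -4361)
C*((b(1, S) + 6)/(4 + r(3, 5))) = -4361*((6 + 1) + 6)/(4 + (-36 + 18*5)) = -4361*(7 + 6)/(4 + (-36 + 90)) = -56693/(4 + 54) = -56693/58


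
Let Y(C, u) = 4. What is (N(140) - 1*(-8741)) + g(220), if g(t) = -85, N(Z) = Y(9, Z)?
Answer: 8660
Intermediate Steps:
N(Z) = 4
(N(140) - 1*(-8741)) + g(220) = (4 - 1*(-8741)) - 85 = (4 + 8741) - 85 = 8745 - 85 = 8660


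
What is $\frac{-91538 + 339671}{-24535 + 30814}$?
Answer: $\frac{82711}{2093} \approx 39.518$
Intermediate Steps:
$\frac{-91538 + 339671}{-24535 + 30814} = \frac{248133}{6279} = 248133 \cdot \frac{1}{6279} = \frac{82711}{2093}$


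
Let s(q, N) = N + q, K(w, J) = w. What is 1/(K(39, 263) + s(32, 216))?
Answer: 1/287 ≈ 0.0034843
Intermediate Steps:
1/(K(39, 263) + s(32, 216)) = 1/(39 + (216 + 32)) = 1/(39 + 248) = 1/287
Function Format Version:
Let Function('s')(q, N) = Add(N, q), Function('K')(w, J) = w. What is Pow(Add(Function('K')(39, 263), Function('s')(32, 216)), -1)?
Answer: Rational(1, 287) ≈ 0.0034843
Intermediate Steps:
Pow(Add(Function('K')(39, 263), Function('s')(32, 216)), -1) = Pow(Add(39, Add(216, 32)), -1) = Pow(Add(39, 248), -1) = Pow(287, -1) = Rational(1, 287)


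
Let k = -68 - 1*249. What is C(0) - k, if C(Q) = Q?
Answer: 317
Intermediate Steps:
k = -317 (k = -68 - 249 = -317)
C(0) - k = 0 - 1*(-317) = 0 + 317 = 317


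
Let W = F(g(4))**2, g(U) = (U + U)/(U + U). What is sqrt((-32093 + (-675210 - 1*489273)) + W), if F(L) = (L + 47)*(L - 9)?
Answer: 4*I*sqrt(65570) ≈ 1024.3*I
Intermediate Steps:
g(U) = 1 (g(U) = (2*U)/((2*U)) = (2*U)*(1/(2*U)) = 1)
F(L) = (-9 + L)*(47 + L) (F(L) = (47 + L)*(-9 + L) = (-9 + L)*(47 + L))
W = 147456 (W = (-423 + 1**2 + 38*1)**2 = (-423 + 1 + 38)**2 = (-384)**2 = 147456)
sqrt((-32093 + (-675210 - 1*489273)) + W) = sqrt((-32093 + (-675210 - 1*489273)) + 147456) = sqrt((-32093 + (-675210 - 489273)) + 147456) = sqrt((-32093 - 1164483) + 147456) = sqrt(-1196576 + 147456) = sqrt(-1049120) = 4*I*sqrt(65570)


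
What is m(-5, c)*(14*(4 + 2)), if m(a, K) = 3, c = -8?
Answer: 252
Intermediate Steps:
m(-5, c)*(14*(4 + 2)) = 3*(14*(4 + 2)) = 3*(14*6) = 3*84 = 252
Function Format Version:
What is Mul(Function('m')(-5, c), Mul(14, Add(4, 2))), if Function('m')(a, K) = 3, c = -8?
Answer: 252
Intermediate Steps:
Mul(Function('m')(-5, c), Mul(14, Add(4, 2))) = Mul(3, Mul(14, Add(4, 2))) = Mul(3, Mul(14, 6)) = Mul(3, 84) = 252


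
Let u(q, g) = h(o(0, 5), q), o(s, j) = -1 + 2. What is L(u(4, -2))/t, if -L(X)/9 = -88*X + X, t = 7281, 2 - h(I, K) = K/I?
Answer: -174/809 ≈ -0.21508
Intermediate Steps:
o(s, j) = 1
h(I, K) = 2 - K/I
u(q, g) = 2 - q (u(q, g) = 2 - 1*q/1 = 2 - 1*q*1 = 2 - q)
L(X) = 783*X (L(X) = -9*(-88*X + X) = -(-783)*X = 783*X)
L(u(4, -2))/t = (783*(2 - 1*4))/7281 = (783*(2 - 4))*(1/7281) = (783*(-2))*(1/7281) = -1566*1/7281 = -174/809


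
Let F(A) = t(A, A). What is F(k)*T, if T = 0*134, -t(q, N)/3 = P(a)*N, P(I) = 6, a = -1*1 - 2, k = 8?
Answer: 0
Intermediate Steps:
a = -3 (a = -1 - 2 = -3)
t(q, N) = -18*N
F(A) = -18*A
T = 0
F(k)*T = -18*8*0 = -144*0 = 0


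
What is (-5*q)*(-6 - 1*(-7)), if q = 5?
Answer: -25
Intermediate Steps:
(-5*q)*(-6 - 1*(-7)) = (-5*5)*(-6 - 1*(-7)) = -25*(-6 + 7) = -25*1 = -25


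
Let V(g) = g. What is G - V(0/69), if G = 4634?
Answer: 4634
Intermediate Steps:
G - V(0/69) = 4634 - 0/69 = 4634 - 1*0 = 4634 + 0 = 4634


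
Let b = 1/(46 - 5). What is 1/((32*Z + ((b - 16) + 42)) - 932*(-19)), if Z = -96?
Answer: 41/601143 ≈ 6.8203e-5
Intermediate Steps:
b = 1/41 ≈ 0.024390
1/((32*Z + ((b - 16) + 42)) - 932*(-19)) = 1/((32*(-96) + ((1/41 - 16) + 42)) - 932*(-19)) = 1/((-3072 + (-655/41 + 42)) + 17708) = 1/((-3072 + 1067/41) + 17708) = 1/(-124885/41 + 17708) = 1/(601143/41) = 41/601143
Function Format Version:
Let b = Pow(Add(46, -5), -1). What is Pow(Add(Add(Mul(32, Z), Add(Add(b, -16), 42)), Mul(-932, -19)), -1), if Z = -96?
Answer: Rational(41, 601143) ≈ 6.8203e-5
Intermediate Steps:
b = Rational(1, 41) (b = Pow(41, -1) = Rational(1, 41) ≈ 0.024390)
Pow(Add(Add(Mul(32, Z), Add(Add(b, -16), 42)), Mul(-932, -19)), -1) = Pow(Add(Add(Mul(32, -96), Add(Add(Rational(1, 41), -16), 42)), Mul(-932, -19)), -1) = Pow(Add(Add(-3072, Add(Rational(-655, 41), 42)), 17708), -1) = Pow(Add(Add(-3072, Rational(1067, 41)), 17708), -1) = Pow(Add(Rational(-124885, 41), 17708), -1) = Pow(Rational(601143, 41), -1) = Rational(41, 601143)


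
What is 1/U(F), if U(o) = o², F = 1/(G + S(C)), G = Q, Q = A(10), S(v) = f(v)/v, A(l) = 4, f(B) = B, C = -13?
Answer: 25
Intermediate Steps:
S(v) = 1 (S(v) = v/v = 1)
Q = 4
G = 4
F = ⅕ (F = 1/(4 + 1) = 1/5 = ⅕ ≈ 0.20000)
1/U(F) = 1/((⅕)²) = 1/(1/25) = 25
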